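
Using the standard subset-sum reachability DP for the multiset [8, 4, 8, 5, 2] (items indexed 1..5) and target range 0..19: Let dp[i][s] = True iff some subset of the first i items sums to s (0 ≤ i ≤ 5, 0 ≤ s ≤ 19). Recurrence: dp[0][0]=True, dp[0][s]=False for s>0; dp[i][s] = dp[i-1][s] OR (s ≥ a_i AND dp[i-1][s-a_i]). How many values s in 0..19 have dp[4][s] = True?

i\s   0   1   2   3   4   5   6   7   8   9  10  11  12  13  14  15  16  17  18  19
  0   T   F   F   F   F   F   F   F   F   F   F   F   F   F   F   F   F   F   F   F
  1   T   F   F   F   F   F   F   F   T   F   F   F   F   F   F   F   F   F   F   F
  2   T   F   F   F   T   F   F   F   T   F   F   F   T   F   F   F   F   F   F   F
  3   T   F   F   F   T   F   F   F   T   F   F   F   T   F   F   F   T   F   F   F
  4   T   F   F   F   T   T   F   F   T   T   F   F   T   T   F   F   T   T   F   F
  5   T   F   T   F   T   T   T   T   T   T   T   T   T   T   T   T   T   T   T   T

9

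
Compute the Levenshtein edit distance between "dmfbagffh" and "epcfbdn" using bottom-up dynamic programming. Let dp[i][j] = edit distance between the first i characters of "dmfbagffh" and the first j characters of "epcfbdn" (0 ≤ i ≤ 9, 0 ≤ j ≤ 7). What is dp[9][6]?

8

   ''  e  p  c  f  b  d  n
''  0  1  2  3  4  5  6  7
 d  1  1  2  3  4  5  5  6
 m  2  2  2  3  4  5  6  6
 f  3  3  3  3  3  4  5  6
 b  4  4  4  4  4  3  4  5
 a  5  5  5  5  5  4  4  5
 g  6  6  6  6  6  5  5  5
 f  7  7  7  7  6  6  6  6
 f  8  8  8  8  7  7  7  7
 h  9  9  9  9  8  8  8  8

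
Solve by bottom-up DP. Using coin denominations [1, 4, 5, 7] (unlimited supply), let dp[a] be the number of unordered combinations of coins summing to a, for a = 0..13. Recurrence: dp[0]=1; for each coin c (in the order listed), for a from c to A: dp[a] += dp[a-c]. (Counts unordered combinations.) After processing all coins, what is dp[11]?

8

after  coin     0     1     2     3     4     5     6     7     8     9    10    11    12    13
          1     1     1     1     1     1     1     1     1     1     1     1     1     1     1
          4     1     1     1     1     2     2     2     2     3     3     3     3     4     4
          5     1     1     1     1     2     3     3     3     4     5     6     6     7     8
          7     1     1     1     1     2     3     3     4     5     6     7     8    10    11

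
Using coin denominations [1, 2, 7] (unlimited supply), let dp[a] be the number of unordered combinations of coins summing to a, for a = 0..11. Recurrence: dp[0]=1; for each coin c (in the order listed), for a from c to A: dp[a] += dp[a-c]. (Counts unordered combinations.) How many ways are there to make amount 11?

9

after  coin     0     1     2     3     4     5     6     7     8     9    10    11
          1     1     1     1     1     1     1     1     1     1     1     1     1
          2     1     1     2     2     3     3     4     4     5     5     6     6
          7     1     1     2     2     3     3     4     5     6     7     8     9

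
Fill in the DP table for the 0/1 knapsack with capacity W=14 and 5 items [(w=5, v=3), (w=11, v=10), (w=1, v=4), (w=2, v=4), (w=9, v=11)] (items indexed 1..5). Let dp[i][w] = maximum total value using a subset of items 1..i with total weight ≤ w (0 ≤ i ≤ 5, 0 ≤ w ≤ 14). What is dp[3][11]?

10

i\w   0   1   2   3   4   5   6   7   8   9  10  11  12  13  14
  0   0   0   0   0   0   0   0   0   0   0   0   0   0   0   0
  1   0   0   0   0   0   3   3   3   3   3   3   3   3   3   3
  2   0   0   0   0   0   3   3   3   3   3   3  10  10  10  10
  3   0   4   4   4   4   4   7   7   7   7   7  10  14  14  14
  4   0   4   4   8   8   8   8   8  11  11  11  11  14  14  18
  5   0   4   4   8   8   8   8   8  11  11  15  15  19  19  19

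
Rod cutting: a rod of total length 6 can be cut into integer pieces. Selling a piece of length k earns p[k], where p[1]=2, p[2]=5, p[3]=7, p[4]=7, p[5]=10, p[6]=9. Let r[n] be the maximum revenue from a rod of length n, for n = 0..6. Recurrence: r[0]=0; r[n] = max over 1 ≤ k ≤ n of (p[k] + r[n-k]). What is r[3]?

7

   n    0    1    2    3    4    5    6
r[n]    0    2    5    7   10   12   15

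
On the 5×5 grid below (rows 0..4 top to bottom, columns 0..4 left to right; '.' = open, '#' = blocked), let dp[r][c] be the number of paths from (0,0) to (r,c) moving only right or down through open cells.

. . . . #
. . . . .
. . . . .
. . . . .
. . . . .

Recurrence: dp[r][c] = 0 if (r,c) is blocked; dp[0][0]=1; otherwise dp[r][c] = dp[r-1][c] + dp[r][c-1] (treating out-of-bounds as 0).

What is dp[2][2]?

r\c   0   1   2   3   4
  0   1   1   1   1   0
  1   1   2   3   4   4
  2   1   3   6  10  14
  3   1   4  10  20  34
  4   1   5  15  35  69

6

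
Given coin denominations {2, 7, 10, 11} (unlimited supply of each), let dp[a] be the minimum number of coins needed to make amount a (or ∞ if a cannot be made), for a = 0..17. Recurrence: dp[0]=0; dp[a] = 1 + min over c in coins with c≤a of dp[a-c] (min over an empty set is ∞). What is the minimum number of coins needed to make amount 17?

2

 a  0  1  2  3  4  5  6  7  8  9 10 11 12 13 14 15 16 17
dp  0  -  1  -  2  -  3  1  4  2  1  1  2  2  2  3  3  2
(- denotes ∞ / unreachable)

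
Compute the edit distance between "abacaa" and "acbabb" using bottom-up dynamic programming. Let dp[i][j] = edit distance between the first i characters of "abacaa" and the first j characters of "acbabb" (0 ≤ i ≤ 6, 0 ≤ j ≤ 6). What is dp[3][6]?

3

   ''  a  c  b  a  b  b
''  0  1  2  3  4  5  6
 a  1  0  1  2  3  4  5
 b  2  1  1  1  2  3  4
 a  3  2  2  2  1  2  3
 c  4  3  2  3  2  2  3
 a  5  4  3  3  3  3  3
 a  6  5  4  4  3  4  4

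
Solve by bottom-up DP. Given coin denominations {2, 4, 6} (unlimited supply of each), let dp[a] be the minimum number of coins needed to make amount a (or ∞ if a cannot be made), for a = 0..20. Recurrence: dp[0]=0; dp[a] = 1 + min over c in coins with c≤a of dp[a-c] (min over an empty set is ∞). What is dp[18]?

3

 a  0  1  2  3  4  5  6  7  8  9 10 11 12 13 14 15 16 17 18 19 20
dp  0  -  1  -  1  -  1  -  2  -  2  -  2  -  3  -  3  -  3  -  4
(- denotes ∞ / unreachable)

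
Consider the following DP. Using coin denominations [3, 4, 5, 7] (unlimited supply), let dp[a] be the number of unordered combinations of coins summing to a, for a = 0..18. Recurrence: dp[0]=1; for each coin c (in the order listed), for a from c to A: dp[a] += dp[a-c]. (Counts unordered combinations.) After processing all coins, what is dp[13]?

after  coin     0     1     2     3     4     5     6     7     8     9    10    11    12    13    14    15    16    17    18
          3     1     0     0     1     0     0     1     0     0     1     0     0     1     0     0     1     0     0     1
          4     1     0     0     1     1     0     1     1     1     1     1     1     2     1     1     2     2     1     2
          5     1     0     0     1     1     1     1     1     2     2     2     2     3     3     3     4     4     4     5
          7     1     0     0     1     1     1     1     2     2     2     3     3     4     4     5     6     6     7     8

4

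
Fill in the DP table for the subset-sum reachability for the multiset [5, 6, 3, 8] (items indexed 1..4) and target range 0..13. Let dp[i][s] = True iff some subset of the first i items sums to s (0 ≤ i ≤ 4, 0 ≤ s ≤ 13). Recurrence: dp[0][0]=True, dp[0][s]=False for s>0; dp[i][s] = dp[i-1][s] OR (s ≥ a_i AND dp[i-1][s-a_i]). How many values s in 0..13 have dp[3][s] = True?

i\s   0   1   2   3   4   5   6   7   8   9  10  11  12  13
  0   T   F   F   F   F   F   F   F   F   F   F   F   F   F
  1   T   F   F   F   F   T   F   F   F   F   F   F   F   F
  2   T   F   F   F   F   T   T   F   F   F   F   T   F   F
  3   T   F   F   T   F   T   T   F   T   T   F   T   F   F
  4   T   F   F   T   F   T   T   F   T   T   F   T   F   T

7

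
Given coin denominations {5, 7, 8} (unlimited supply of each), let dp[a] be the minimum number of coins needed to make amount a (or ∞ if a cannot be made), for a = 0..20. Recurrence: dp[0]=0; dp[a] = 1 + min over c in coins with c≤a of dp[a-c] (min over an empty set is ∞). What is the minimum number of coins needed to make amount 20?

 a  0  1  2  3  4  5  6  7  8  9 10 11 12 13 14 15 16 17 18 19 20
dp  0  -  -  -  -  1  -  1  1  -  2  -  2  2  2  2  2  3  3  3  3
(- denotes ∞ / unreachable)

3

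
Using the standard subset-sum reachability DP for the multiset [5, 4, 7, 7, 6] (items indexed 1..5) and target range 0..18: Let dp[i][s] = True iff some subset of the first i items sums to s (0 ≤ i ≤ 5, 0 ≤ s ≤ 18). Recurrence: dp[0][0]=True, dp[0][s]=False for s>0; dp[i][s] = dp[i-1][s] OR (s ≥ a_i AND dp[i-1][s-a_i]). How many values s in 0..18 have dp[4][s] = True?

10

i\s   0   1   2   3   4   5   6   7   8   9  10  11  12  13  14  15  16  17  18
  0   T   F   F   F   F   F   F   F   F   F   F   F   F   F   F   F   F   F   F
  1   T   F   F   F   F   T   F   F   F   F   F   F   F   F   F   F   F   F   F
  2   T   F   F   F   T   T   F   F   F   T   F   F   F   F   F   F   F   F   F
  3   T   F   F   F   T   T   F   T   F   T   F   T   T   F   F   F   T   F   F
  4   T   F   F   F   T   T   F   T   F   T   F   T   T   F   T   F   T   F   T
  5   T   F   F   F   T   T   T   T   F   T   T   T   T   T   T   T   T   T   T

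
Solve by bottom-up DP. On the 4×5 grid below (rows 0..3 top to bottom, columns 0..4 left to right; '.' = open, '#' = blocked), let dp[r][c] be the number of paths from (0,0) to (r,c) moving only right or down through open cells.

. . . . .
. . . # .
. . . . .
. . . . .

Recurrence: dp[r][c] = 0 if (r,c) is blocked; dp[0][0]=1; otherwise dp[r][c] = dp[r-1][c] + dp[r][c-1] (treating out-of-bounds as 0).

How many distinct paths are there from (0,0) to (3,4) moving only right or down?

r\c   0   1   2   3   4
  0   1   1   1   1   1
  1   1   2   3   0   1
  2   1   3   6   6   7
  3   1   4  10  16  23

23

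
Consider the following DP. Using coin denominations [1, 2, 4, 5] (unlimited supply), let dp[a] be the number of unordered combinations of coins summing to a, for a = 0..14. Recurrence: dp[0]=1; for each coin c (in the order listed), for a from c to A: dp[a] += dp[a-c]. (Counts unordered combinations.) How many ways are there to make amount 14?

after  coin     0     1     2     3     4     5     6     7     8     9    10    11    12    13    14
          1     1     1     1     1     1     1     1     1     1     1     1     1     1     1     1
          2     1     1     2     2     3     3     4     4     5     5     6     6     7     7     8
          4     1     1     2     2     4     4     6     6     9     9    12    12    16    16    20
          5     1     1     2     2     4     5     7     8    11    13    17    19    24    27    33

33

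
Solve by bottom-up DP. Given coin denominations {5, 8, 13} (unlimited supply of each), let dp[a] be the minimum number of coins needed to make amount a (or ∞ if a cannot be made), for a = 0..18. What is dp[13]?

 a  0  1  2  3  4  5  6  7  8  9 10 11 12 13 14 15 16 17 18
dp  0  -  -  -  -  1  -  -  1  -  2  -  -  1  -  3  2  -  2
(- denotes ∞ / unreachable)

1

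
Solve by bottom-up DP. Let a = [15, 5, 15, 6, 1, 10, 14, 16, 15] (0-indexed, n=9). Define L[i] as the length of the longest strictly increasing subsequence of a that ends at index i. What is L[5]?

   i    0    1    2    3    4    5    6    7    8
a[i]   15    5   15    6    1   10   14   16   15
L[i]    1    1    2    2    1    3    4    5    5

3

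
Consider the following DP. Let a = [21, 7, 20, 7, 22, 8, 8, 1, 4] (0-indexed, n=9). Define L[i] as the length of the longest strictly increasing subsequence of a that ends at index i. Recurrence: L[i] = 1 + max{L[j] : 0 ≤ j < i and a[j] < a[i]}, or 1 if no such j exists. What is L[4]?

3

   i    0    1    2    3    4    5    6    7    8
a[i]   21    7   20    7   22    8    8    1    4
L[i]    1    1    2    1    3    2    2    1    2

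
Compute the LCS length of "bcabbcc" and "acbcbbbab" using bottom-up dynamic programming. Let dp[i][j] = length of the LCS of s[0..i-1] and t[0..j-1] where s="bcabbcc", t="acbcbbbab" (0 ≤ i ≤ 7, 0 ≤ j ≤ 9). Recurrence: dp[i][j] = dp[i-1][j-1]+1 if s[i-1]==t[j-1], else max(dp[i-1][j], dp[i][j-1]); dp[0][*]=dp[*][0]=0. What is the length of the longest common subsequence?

4

   ''  a  c  b  c  b  b  b  a  b
''  0  0  0  0  0  0  0  0  0  0
 b  0  0  0  1  1  1  1  1  1  1
 c  0  0  1  1  2  2  2  2  2  2
 a  0  1  1  1  2  2  2  2  3  3
 b  0  1  1  2  2  3  3  3  3  4
 b  0  1  1  2  2  3  4  4  4  4
 c  0  1  2  2  3  3  4  4  4  4
 c  0  1  2  2  3  3  4  4  4  4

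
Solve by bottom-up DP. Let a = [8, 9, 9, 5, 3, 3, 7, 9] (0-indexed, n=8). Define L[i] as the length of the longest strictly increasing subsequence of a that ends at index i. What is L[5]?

   i    0    1    2    3    4    5    6    7
a[i]    8    9    9    5    3    3    7    9
L[i]    1    2    2    1    1    1    2    3

1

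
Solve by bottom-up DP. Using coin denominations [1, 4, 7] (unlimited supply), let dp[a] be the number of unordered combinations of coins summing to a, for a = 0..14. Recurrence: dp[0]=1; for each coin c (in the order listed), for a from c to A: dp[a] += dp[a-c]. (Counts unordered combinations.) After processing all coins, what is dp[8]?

4

after  coin     0     1     2     3     4     5     6     7     8     9    10    11    12    13    14
          1     1     1     1     1     1     1     1     1     1     1     1     1     1     1     1
          4     1     1     1     1     2     2     2     2     3     3     3     3     4     4     4
          7     1     1     1     1     2     2     2     3     4     4     4     5     6     6     7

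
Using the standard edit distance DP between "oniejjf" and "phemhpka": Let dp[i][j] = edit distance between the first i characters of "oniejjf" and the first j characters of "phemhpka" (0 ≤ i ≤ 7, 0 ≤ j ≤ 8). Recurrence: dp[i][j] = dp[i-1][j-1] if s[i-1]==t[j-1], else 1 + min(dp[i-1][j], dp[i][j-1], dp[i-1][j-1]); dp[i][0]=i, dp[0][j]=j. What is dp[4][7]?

   ''  p  h  e  m  h  p  k  a
''  0  1  2  3  4  5  6  7  8
 o  1  1  2  3  4  5  6  7  8
 n  2  2  2  3  4  5  6  7  8
 i  3  3  3  3  4  5  6  7  8
 e  4  4  4  3  4  5  6  7  8
 j  5  5  5  4  4  5  6  7  8
 j  6  6  6  5  5  5  6  7  8
 f  7  7  7  6  6  6  6  7  8

7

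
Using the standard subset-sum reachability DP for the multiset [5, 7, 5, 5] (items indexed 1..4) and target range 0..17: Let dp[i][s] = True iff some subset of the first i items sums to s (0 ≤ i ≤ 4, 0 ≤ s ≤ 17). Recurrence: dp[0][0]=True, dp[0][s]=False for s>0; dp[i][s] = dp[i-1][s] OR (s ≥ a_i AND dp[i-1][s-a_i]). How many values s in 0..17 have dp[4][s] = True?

i\s   0   1   2   3   4   5   6   7   8   9  10  11  12  13  14  15  16  17
  0   T   F   F   F   F   F   F   F   F   F   F   F   F   F   F   F   F   F
  1   T   F   F   F   F   T   F   F   F   F   F   F   F   F   F   F   F   F
  2   T   F   F   F   F   T   F   T   F   F   F   F   T   F   F   F   F   F
  3   T   F   F   F   F   T   F   T   F   F   T   F   T   F   F   F   F   T
  4   T   F   F   F   F   T   F   T   F   F   T   F   T   F   F   T   F   T

7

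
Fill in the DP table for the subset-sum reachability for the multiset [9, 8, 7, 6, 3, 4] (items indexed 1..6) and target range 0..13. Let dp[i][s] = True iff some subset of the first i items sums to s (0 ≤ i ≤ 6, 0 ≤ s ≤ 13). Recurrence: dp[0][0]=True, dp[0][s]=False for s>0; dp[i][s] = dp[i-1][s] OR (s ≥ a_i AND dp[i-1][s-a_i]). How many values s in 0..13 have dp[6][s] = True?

11

i\s   0   1   2   3   4   5   6   7   8   9  10  11  12  13
  0   T   F   F   F   F   F   F   F   F   F   F   F   F   F
  1   T   F   F   F   F   F   F   F   F   T   F   F   F   F
  2   T   F   F   F   F   F   F   F   T   T   F   F   F   F
  3   T   F   F   F   F   F   F   T   T   T   F   F   F   F
  4   T   F   F   F   F   F   T   T   T   T   F   F   F   T
  5   T   F   F   T   F   F   T   T   T   T   T   T   T   T
  6   T   F   F   T   T   F   T   T   T   T   T   T   T   T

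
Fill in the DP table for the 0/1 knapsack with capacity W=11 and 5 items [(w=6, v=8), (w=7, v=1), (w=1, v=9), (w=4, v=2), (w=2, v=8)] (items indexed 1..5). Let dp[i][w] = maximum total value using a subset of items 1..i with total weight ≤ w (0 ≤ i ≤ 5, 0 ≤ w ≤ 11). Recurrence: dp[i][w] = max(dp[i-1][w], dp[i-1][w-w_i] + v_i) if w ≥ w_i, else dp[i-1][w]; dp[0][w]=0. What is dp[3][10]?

17

i\w   0   1   2   3   4   5   6   7   8   9  10  11
  0   0   0   0   0   0   0   0   0   0   0   0   0
  1   0   0   0   0   0   0   8   8   8   8   8   8
  2   0   0   0   0   0   0   8   8   8   8   8   8
  3   0   9   9   9   9   9   9  17  17  17  17  17
  4   0   9   9   9   9  11  11  17  17  17  17  19
  5   0   9   9  17  17  17  17  19  19  25  25  25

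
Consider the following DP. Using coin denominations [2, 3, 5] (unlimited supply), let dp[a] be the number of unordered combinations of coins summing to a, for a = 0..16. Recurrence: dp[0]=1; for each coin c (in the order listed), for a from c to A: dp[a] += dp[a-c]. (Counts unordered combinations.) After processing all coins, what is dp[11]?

after  coin     0     1     2     3     4     5     6     7     8     9    10    11    12    13    14    15    16
          2     1     0     1     0     1     0     1     0     1     0     1     0     1     0     1     0     1
          3     1     0     1     1     1     1     2     1     2     2     2     2     3     2     3     3     3
          5     1     0     1     1     1     2     2     2     3     3     4     4     5     5     6     7     7

4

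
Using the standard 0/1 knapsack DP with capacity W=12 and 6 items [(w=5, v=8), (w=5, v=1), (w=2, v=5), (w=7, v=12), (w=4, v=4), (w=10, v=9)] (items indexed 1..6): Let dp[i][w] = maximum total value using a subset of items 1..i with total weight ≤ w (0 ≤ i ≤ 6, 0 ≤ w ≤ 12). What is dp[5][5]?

8

i\w   0   1   2   3   4   5   6   7   8   9  10  11  12
  0   0   0   0   0   0   0   0   0   0   0   0   0   0
  1   0   0   0   0   0   8   8   8   8   8   8   8   8
  2   0   0   0   0   0   8   8   8   8   8   9   9   9
  3   0   0   5   5   5   8   8  13  13  13  13  13  14
  4   0   0   5   5   5   8   8  13  13  17  17  17  20
  5   0   0   5   5   5   8   9  13  13  17  17  17  20
  6   0   0   5   5   5   8   9  13  13  17  17  17  20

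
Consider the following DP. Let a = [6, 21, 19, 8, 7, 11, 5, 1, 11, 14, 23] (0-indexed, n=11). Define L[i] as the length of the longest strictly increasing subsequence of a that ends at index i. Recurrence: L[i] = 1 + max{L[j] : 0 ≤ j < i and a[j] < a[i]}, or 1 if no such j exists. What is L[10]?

5

   i    0    1    2    3    4    5    6    7    8    9   10
a[i]    6   21   19    8    7   11    5    1   11   14   23
L[i]    1    2    2    2    2    3    1    1    3    4    5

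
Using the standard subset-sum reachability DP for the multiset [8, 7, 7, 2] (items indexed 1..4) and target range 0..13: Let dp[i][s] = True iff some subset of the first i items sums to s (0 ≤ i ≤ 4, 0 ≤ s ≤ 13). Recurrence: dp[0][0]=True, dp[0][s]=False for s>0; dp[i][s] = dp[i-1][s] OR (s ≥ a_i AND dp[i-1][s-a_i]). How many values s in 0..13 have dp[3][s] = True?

3

i\s   0   1   2   3   4   5   6   7   8   9  10  11  12  13
  0   T   F   F   F   F   F   F   F   F   F   F   F   F   F
  1   T   F   F   F   F   F   F   F   T   F   F   F   F   F
  2   T   F   F   F   F   F   F   T   T   F   F   F   F   F
  3   T   F   F   F   F   F   F   T   T   F   F   F   F   F
  4   T   F   T   F   F   F   F   T   T   T   T   F   F   F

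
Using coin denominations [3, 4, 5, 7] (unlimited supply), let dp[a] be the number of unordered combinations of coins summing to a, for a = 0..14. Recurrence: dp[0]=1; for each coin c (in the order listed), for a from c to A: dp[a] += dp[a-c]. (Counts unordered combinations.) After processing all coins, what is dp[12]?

after  coin     0     1     2     3     4     5     6     7     8     9    10    11    12    13    14
          3     1     0     0     1     0     0     1     0     0     1     0     0     1     0     0
          4     1     0     0     1     1     0     1     1     1     1     1     1     2     1     1
          5     1     0     0     1     1     1     1     1     2     2     2     2     3     3     3
          7     1     0     0     1     1     1     1     2     2     2     3     3     4     4     5

4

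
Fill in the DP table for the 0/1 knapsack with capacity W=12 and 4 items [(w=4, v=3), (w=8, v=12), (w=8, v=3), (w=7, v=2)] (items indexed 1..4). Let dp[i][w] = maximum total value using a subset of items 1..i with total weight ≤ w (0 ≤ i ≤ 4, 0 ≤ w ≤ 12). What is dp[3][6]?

i\w   0   1   2   3   4   5   6   7   8   9  10  11  12
  0   0   0   0   0   0   0   0   0   0   0   0   0   0
  1   0   0   0   0   3   3   3   3   3   3   3   3   3
  2   0   0   0   0   3   3   3   3  12  12  12  12  15
  3   0   0   0   0   3   3   3   3  12  12  12  12  15
  4   0   0   0   0   3   3   3   3  12  12  12  12  15

3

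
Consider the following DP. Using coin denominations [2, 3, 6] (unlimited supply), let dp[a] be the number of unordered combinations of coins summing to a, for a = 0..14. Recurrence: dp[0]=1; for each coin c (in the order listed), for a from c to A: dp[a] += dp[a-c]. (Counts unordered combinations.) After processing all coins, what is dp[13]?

3

after  coin     0     1     2     3     4     5     6     7     8     9    10    11    12    13    14
          2     1     0     1     0     1     0     1     0     1     0     1     0     1     0     1
          3     1     0     1     1     1     1     2     1     2     2     2     2     3     2     3
          6     1     0     1     1     1     1     3     1     3     3     3     3     6     3     6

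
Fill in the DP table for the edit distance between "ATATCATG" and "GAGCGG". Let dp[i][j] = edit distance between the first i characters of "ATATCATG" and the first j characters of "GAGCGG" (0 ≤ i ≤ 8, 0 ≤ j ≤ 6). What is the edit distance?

5

   ''  G  A  G  C  G  G
''  0  1  2  3  4  5  6
 A  1  1  1  2  3  4  5
 T  2  2  2  2  3  4  5
 A  3  3  2  3  3  4  5
 T  4  4  3  3  4  4  5
 C  5  5  4  4  3  4  5
 A  6  6  5  5  4  4  5
 T  7  7  6  6  5  5  5
 G  8  7  7  6  6  5  5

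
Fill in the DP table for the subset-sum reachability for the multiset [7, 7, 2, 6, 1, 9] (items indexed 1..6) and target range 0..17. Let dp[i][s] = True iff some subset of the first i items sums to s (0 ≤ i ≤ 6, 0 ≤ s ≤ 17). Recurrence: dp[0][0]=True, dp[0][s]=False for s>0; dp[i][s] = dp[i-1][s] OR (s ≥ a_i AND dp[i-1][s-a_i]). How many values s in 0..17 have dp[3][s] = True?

i\s   0   1   2   3   4   5   6   7   8   9  10  11  12  13  14  15  16  17
  0   T   F   F   F   F   F   F   F   F   F   F   F   F   F   F   F   F   F
  1   T   F   F   F   F   F   F   T   F   F   F   F   F   F   F   F   F   F
  2   T   F   F   F   F   F   F   T   F   F   F   F   F   F   T   F   F   F
  3   T   F   T   F   F   F   F   T   F   T   F   F   F   F   T   F   T   F
  4   T   F   T   F   F   F   T   T   T   T   F   F   F   T   T   T   T   F
  5   T   T   T   T   F   F   T   T   T   T   T   F   F   T   T   T   T   T
  6   T   T   T   T   F   F   T   T   T   T   T   T   T   T   T   T   T   T

6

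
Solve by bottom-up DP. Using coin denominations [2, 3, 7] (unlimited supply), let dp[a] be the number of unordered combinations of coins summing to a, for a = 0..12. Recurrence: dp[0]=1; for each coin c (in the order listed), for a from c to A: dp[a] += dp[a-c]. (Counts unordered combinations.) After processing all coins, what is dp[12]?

4

after  coin     0     1     2     3     4     5     6     7     8     9    10    11    12
          2     1     0     1     0     1     0     1     0     1     0     1     0     1
          3     1     0     1     1     1     1     2     1     2     2     2     2     3
          7     1     0     1     1     1     1     2     2     2     3     3     3     4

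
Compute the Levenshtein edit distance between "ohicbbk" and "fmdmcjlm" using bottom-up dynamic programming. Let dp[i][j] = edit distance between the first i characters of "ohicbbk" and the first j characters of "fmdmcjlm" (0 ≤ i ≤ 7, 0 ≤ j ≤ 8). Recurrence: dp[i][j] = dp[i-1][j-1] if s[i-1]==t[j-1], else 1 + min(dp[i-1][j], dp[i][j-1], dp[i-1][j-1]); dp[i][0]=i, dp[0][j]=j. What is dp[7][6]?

   ''  f  m  d  m  c  j  l  m
''  0  1  2  3  4  5  6  7  8
 o  1  1  2  3  4  5  6  7  8
 h  2  2  2  3  4  5  6  7  8
 i  3  3  3  3  4  5  6  7  8
 c  4  4  4  4  4  4  5  6  7
 b  5  5  5  5  5  5  5  6  7
 b  6  6  6  6  6  6  6  6  7
 k  7  7  7  7  7  7  7  7  7

7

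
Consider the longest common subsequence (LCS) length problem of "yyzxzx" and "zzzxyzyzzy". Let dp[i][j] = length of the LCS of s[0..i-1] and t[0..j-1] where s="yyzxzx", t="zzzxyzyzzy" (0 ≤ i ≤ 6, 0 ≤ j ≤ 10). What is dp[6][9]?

4

   ''  z  z  z  x  y  z  y  z  z  y
''  0  0  0  0  0  0  0  0  0  0  0
 y  0  0  0  0  0  1  1  1  1  1  1
 y  0  0  0  0  0  1  1  2  2  2  2
 z  0  1  1  1  1  1  2  2  3  3  3
 x  0  1  1  1  2  2  2  2  3  3  3
 z  0  1  2  2  2  2  3  3  3  4  4
 x  0  1  2  2  3  3  3  3  3  4  4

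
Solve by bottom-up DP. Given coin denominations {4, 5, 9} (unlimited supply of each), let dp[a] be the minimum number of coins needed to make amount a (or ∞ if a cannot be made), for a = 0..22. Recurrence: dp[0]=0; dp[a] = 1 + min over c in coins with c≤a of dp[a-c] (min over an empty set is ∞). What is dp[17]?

 a  0  1  2  3  4  5  6  7  8  9 10 11 12 13 14 15 16 17 18 19 20 21 22
dp  0  -  -  -  1  1  -  -  2  1  2  -  3  2  2  3  4  3  2  3  4  4  3
(- denotes ∞ / unreachable)

3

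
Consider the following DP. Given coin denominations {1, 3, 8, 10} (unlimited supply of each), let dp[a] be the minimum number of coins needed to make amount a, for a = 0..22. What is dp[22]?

 a  0  1  2  3  4  5  6  7  8  9 10 11 12 13 14 15 16 17 18 19 20 21 22
dp  0  1  2  1  2  3  2  3  1  2  1  2  3  2  3  4  2  3  2  3  2  3  4

4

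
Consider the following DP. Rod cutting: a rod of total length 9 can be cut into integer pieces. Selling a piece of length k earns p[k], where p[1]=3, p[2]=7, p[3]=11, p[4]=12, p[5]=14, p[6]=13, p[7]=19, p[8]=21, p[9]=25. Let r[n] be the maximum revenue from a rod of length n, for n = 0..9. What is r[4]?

14

   n    0    1    2    3    4    5    6    7    8    9
r[n]    0    3    7   11   14   18   22   25   29   33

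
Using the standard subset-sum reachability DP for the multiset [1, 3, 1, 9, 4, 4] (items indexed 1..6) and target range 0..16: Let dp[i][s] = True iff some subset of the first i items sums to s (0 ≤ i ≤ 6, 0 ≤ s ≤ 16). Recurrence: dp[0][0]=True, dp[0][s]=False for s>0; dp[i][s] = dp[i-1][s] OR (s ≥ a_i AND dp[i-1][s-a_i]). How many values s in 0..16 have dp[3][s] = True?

6

i\s   0   1   2   3   4   5   6   7   8   9  10  11  12  13  14  15  16
  0   T   F   F   F   F   F   F   F   F   F   F   F   F   F   F   F   F
  1   T   T   F   F   F   F   F   F   F   F   F   F   F   F   F   F   F
  2   T   T   F   T   T   F   F   F   F   F   F   F   F   F   F   F   F
  3   T   T   T   T   T   T   F   F   F   F   F   F   F   F   F   F   F
  4   T   T   T   T   T   T   F   F   F   T   T   T   T   T   T   F   F
  5   T   T   T   T   T   T   T   T   T   T   T   T   T   T   T   T   T
  6   T   T   T   T   T   T   T   T   T   T   T   T   T   T   T   T   T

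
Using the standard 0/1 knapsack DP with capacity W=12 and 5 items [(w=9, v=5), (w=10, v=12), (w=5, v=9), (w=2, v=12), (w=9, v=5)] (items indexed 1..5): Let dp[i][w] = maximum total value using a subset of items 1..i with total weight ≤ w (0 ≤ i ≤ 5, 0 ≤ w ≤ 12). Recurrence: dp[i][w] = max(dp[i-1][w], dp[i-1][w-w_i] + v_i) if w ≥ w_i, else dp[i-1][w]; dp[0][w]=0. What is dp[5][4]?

12

i\w   0   1   2   3   4   5   6   7   8   9  10  11  12
  0   0   0   0   0   0   0   0   0   0   0   0   0   0
  1   0   0   0   0   0   0   0   0   0   5   5   5   5
  2   0   0   0   0   0   0   0   0   0   5  12  12  12
  3   0   0   0   0   0   9   9   9   9   9  12  12  12
  4   0   0  12  12  12  12  12  21  21  21  21  21  24
  5   0   0  12  12  12  12  12  21  21  21  21  21  24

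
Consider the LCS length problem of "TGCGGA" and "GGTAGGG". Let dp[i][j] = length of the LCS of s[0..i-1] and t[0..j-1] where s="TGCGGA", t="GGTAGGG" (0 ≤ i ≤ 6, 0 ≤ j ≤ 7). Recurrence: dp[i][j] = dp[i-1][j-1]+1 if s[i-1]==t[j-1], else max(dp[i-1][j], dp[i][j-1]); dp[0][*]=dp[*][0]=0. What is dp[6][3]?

   ''  G  G  T  A  G  G  G
''  0  0  0  0  0  0  0  0
 T  0  0  0  1  1  1  1  1
 G  0  1  1  1  1  2  2  2
 C  0  1  1  1  1  2  2  2
 G  0  1  2  2  2  2  3  3
 G  0  1  2  2  2  3  3  4
 A  0  1  2  2  3  3  3  4

2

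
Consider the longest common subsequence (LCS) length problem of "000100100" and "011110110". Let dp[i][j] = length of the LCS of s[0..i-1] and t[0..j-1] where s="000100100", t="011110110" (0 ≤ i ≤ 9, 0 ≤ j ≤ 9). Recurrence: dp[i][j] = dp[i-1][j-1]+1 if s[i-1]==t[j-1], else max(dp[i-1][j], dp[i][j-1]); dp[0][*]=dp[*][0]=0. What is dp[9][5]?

   ''  0  1  1  1  1  0  1  1  0
''  0  0  0  0  0  0  0  0  0  0
 0  0  1  1  1  1  1  1  1  1  1
 0  0  1  1  1  1  1  2  2  2  2
 0  0  1  1  1  1  1  2  2  2  3
 1  0  1  2  2  2  2  2  3  3  3
 0  0  1  2  2  2  2  3  3  3  4
 0  0  1  2  2  2  2  3  3  3  4
 1  0  1  2  3  3  3  3  4  4  4
 0  0  1  2  3  3  3  4  4  4  5
 0  0  1  2  3  3  3  4  4  4  5

3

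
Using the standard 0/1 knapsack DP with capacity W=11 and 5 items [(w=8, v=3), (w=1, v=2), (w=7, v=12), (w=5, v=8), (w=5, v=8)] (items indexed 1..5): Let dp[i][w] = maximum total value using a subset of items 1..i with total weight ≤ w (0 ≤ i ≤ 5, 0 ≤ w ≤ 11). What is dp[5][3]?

2

i\w   0   1   2   3   4   5   6   7   8   9  10  11
  0   0   0   0   0   0   0   0   0   0   0   0   0
  1   0   0   0   0   0   0   0   0   3   3   3   3
  2   0   2   2   2   2   2   2   2   3   5   5   5
  3   0   2   2   2   2   2   2  12  14  14  14  14
  4   0   2   2   2   2   8  10  12  14  14  14  14
  5   0   2   2   2   2   8  10  12  14  14  16  18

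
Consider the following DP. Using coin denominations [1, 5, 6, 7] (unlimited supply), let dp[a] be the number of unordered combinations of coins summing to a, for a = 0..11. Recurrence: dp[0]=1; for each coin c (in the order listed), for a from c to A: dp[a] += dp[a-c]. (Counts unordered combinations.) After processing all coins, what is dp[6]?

after  coin     0     1     2     3     4     5     6     7     8     9    10    11
          1     1     1     1     1     1     1     1     1     1     1     1     1
          5     1     1     1     1     1     2     2     2     2     2     3     3
          6     1     1     1     1     1     2     3     3     3     3     4     5
          7     1     1     1     1     1     2     3     4     4     4     5     6

3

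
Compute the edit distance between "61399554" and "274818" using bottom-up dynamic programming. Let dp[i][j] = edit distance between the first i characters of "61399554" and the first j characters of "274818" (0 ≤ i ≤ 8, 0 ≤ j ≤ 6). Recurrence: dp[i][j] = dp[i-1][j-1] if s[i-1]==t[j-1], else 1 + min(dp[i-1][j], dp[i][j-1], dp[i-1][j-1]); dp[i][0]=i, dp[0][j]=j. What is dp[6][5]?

   ''  2  7  4  8  1  8
''  0  1  2  3  4  5  6
 6  1  1  2  3  4  5  6
 1  2  2  2  3  4  4  5
 3  3  3  3  3  4  5  5
 9  4  4  4  4  4  5  6
 9  5  5  5  5  5  5  6
 5  6  6  6  6  6  6  6
 5  7  7  7  7  7  7  7
 4  8  8  8  7  8  8  8

6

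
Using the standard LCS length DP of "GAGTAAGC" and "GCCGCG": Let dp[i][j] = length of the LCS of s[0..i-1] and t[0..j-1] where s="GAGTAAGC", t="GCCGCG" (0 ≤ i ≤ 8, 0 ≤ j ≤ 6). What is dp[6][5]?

2

   ''  G  C  C  G  C  G
''  0  0  0  0  0  0  0
 G  0  1  1  1  1  1  1
 A  0  1  1  1  1  1  1
 G  0  1  1  1  2  2  2
 T  0  1  1  1  2  2  2
 A  0  1  1  1  2  2  2
 A  0  1  1  1  2  2  2
 G  0  1  1  1  2  2  3
 C  0  1  2  2  2  3  3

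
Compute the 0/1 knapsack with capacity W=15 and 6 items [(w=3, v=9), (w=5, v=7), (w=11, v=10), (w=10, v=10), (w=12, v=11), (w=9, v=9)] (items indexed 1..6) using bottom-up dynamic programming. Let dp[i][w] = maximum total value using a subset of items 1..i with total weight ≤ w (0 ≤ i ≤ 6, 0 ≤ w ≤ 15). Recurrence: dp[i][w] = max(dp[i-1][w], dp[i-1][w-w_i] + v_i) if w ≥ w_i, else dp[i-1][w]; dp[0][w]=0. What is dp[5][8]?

i\w   0   1   2   3   4   5   6   7   8   9  10  11  12  13  14  15
  0   0   0   0   0   0   0   0   0   0   0   0   0   0   0   0   0
  1   0   0   0   9   9   9   9   9   9   9   9   9   9   9   9   9
  2   0   0   0   9   9   9   9   9  16  16  16  16  16  16  16  16
  3   0   0   0   9   9   9   9   9  16  16  16  16  16  16  19  19
  4   0   0   0   9   9   9   9   9  16  16  16  16  16  19  19  19
  5   0   0   0   9   9   9   9   9  16  16  16  16  16  19  19  20
  6   0   0   0   9   9   9   9   9  16  16  16  16  18  19  19  20

16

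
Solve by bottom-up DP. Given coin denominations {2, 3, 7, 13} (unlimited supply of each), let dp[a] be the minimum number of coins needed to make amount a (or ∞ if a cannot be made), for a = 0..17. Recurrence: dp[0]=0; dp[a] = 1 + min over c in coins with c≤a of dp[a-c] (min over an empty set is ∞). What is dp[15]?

2

 a  0  1  2  3  4  5  6  7  8  9 10 11 12 13 14 15 16 17
dp  0  -  1  1  2  2  2  1  3  2  2  3  3  1  2  2  2  3
(- denotes ∞ / unreachable)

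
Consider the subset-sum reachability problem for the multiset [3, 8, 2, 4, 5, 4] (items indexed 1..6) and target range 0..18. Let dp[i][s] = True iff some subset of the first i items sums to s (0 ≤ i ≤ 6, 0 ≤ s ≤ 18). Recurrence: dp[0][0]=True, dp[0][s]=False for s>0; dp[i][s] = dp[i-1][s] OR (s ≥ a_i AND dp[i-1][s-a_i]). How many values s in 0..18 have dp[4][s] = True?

i\s   0   1   2   3   4   5   6   7   8   9  10  11  12  13  14  15  16  17  18
  0   T   F   F   F   F   F   F   F   F   F   F   F   F   F   F   F   F   F   F
  1   T   F   F   T   F   F   F   F   F   F   F   F   F   F   F   F   F   F   F
  2   T   F   F   T   F   F   F   F   T   F   F   T   F   F   F   F   F   F   F
  3   T   F   T   T   F   T   F   F   T   F   T   T   F   T   F   F   F   F   F
  4   T   F   T   T   T   T   T   T   T   T   T   T   T   T   T   T   F   T   F
  5   T   F   T   T   T   T   T   T   T   T   T   T   T   T   T   T   T   T   T
  6   T   F   T   T   T   T   T   T   T   T   T   T   T   T   T   T   T   T   T

16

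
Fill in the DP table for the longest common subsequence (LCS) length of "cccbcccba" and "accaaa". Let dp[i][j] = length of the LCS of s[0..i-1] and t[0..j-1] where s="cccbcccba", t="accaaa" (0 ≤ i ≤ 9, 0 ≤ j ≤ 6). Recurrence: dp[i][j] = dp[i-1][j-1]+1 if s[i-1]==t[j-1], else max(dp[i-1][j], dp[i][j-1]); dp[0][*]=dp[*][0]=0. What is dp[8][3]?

   ''  a  c  c  a  a  a
''  0  0  0  0  0  0  0
 c  0  0  1  1  1  1  1
 c  0  0  1  2  2  2  2
 c  0  0  1  2  2  2  2
 b  0  0  1  2  2  2  2
 c  0  0  1  2  2  2  2
 c  0  0  1  2  2  2  2
 c  0  0  1  2  2  2  2
 b  0  0  1  2  2  2  2
 a  0  1  1  2  3  3  3

2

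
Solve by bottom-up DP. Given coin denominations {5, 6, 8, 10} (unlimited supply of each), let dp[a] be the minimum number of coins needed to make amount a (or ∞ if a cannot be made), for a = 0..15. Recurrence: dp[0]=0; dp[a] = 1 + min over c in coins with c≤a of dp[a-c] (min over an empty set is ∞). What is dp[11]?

2

 a  0  1  2  3  4  5  6  7  8  9 10 11 12 13 14 15
dp  0  -  -  -  -  1  1  -  1  -  1  2  2  2  2  2
(- denotes ∞ / unreachable)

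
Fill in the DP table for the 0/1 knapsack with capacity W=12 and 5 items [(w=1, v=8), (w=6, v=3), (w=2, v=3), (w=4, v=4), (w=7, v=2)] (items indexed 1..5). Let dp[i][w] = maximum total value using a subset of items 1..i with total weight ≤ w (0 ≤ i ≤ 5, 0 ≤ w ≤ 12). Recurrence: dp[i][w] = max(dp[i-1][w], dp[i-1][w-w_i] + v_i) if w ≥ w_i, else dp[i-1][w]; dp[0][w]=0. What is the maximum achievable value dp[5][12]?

15

i\w   0   1   2   3   4   5   6   7   8   9  10  11  12
  0   0   0   0   0   0   0   0   0   0   0   0   0   0
  1   0   8   8   8   8   8   8   8   8   8   8   8   8
  2   0   8   8   8   8   8   8  11  11  11  11  11  11
  3   0   8   8  11  11  11  11  11  11  14  14  14  14
  4   0   8   8  11  11  12  12  15  15  15  15  15  15
  5   0   8   8  11  11  12  12  15  15  15  15  15  15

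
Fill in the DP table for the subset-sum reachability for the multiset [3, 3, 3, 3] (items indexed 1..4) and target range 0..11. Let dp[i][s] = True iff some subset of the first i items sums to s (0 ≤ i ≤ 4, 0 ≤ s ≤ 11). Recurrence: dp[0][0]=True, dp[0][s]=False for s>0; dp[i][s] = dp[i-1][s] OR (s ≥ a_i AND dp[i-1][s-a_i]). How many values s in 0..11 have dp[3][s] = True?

4

i\s   0   1   2   3   4   5   6   7   8   9  10  11
  0   T   F   F   F   F   F   F   F   F   F   F   F
  1   T   F   F   T   F   F   F   F   F   F   F   F
  2   T   F   F   T   F   F   T   F   F   F   F   F
  3   T   F   F   T   F   F   T   F   F   T   F   F
  4   T   F   F   T   F   F   T   F   F   T   F   F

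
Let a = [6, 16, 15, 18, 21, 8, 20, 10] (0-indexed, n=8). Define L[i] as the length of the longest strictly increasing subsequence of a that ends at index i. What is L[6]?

4

   i    0    1    2    3    4    5    6    7
a[i]    6   16   15   18   21    8   20   10
L[i]    1    2    2    3    4    2    4    3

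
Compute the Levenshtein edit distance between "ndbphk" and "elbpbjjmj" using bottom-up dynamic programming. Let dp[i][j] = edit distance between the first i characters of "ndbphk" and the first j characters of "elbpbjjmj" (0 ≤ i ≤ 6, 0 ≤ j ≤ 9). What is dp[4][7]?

   ''  e  l  b  p  b  j  j  m  j
''  0  1  2  3  4  5  6  7  8  9
 n  1  1  2  3  4  5  6  7  8  9
 d  2  2  2  3  4  5  6  7  8  9
 b  3  3  3  2  3  4  5  6  7  8
 p  4  4  4  3  2  3  4  5  6  7
 h  5  5  5  4  3  3  4  5  6  7
 k  6  6  6  5  4  4  4  5  6  7

5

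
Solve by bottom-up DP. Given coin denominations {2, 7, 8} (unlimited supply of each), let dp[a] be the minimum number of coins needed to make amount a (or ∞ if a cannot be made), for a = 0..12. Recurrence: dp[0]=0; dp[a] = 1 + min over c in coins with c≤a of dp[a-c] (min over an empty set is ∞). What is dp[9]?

2

 a  0  1  2  3  4  5  6  7  8  9 10 11 12
dp  0  -  1  -  2  -  3  1  1  2  2  3  3
(- denotes ∞ / unreachable)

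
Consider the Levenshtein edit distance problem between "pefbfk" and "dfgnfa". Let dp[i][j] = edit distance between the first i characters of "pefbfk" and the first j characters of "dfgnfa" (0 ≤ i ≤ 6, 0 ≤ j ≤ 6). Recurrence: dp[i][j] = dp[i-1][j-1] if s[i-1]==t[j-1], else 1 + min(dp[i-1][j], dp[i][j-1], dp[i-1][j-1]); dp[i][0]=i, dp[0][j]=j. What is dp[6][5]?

   ''  d  f  g  n  f  a
''  0  1  2  3  4  5  6
 p  1  1  2  3  4  5  6
 e  2  2  2  3  4  5  6
 f  3  3  2  3  4  4  5
 b  4  4  3  3  4  5  5
 f  5  5  4  4  4  4  5
 k  6  6  5  5  5  5  5

5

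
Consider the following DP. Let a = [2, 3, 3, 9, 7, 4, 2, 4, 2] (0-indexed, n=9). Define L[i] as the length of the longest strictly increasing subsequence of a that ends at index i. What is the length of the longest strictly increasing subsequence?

   i    0    1    2    3    4    5    6    7    8
a[i]    2    3    3    9    7    4    2    4    2
L[i]    1    2    2    3    3    3    1    3    1

3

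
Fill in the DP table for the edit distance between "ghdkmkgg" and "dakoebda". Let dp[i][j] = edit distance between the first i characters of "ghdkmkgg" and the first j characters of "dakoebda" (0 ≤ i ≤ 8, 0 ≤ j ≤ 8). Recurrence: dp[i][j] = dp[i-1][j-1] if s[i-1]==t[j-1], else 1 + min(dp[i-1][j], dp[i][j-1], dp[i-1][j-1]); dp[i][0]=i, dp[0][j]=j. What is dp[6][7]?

   ''  d  a  k  o  e  b  d  a
''  0  1  2  3  4  5  6  7  8
 g  1  1  2  3  4  5  6  7  8
 h  2  2  2  3  4  5  6  7  8
 d  3  2  3  3  4  5  6  6  7
 k  4  3  3  3  4  5  6  7  7
 m  5  4  4  4  4  5  6  7  8
 k  6  5  5  4  5  5  6  7  8
 g  7  6  6  5  5  6  6  7  8
 g  8  7  7  6  6  6  7  7  8

7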